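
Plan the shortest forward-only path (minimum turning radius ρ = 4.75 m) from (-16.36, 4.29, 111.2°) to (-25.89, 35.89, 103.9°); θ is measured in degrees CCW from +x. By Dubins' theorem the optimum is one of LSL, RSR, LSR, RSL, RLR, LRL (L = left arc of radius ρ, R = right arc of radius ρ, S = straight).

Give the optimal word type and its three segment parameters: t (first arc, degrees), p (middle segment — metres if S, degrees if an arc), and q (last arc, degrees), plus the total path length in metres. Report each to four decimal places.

RSR: t = 4.4319°, p = 32.4010 m, q = 2.8681°, L = 33.0062 m

Let ψ = atan2(Δy, Δx) = atan2(31.60, -9.53) = 106.7824° be the start→goal bearing.
Normalize: d = |goal − start| / ρ = 33.005771/4.75 = 6.948583, α = (θ_start − ψ) mod 360° = 4.4176° = 0.077102 rad, β = (θ_goal − ψ) mod 360° = 357.1176° = 6.232878 rad.
Common terms: sin α = 0.077026, cos α = 0.997029, sin β = -0.050286, cos β = 0.998735, cos(α−β) = 0.991894, d² = 48.282810. Work in radians in the unit-radius frame; every candidate has L = ρ·(t + p + q).
LSL: p² = 2 + d² − 2cos(α−β) + 2d(sin α − sin β) = 50.068290; p = √p² = 7.075895; φ = atan2(cos β − cos α, d + sin α − sin β) = 0.000241 rad; t = (φ − α) mod 2π = 6.206324 rad, q = (β − φ) mod 2π = 6.232637 rad → L = 4.75·(6.206324 + 7.075895 + 6.232637) = 4.75·19.514857 = 92.695569 m
RSR: p² = 2 + d² − 2cos(α−β) + 2d(sin β − sin α) = 46.529753; p = √p² = 6.821272; φ = atan2(cos α − cos β, d − sin α + sin β) = -0.000250 rad; t = (α − φ) mod 2π = 0.077352 rad, q = (φ − β) mod 2π = 0.050057 rad → L = 4.75·(0.077352 + 6.821272 + 0.050057) = 4.75·6.948681 = 33.006235 m
LSR: p² = d² − 2 + 2cos(α−β) + 2d(sin α + sin β) = 48.638207; p = √p² = 6.974110; φ = atan2(−cos α − cos β, d + sin α + sin β) − atan2(−2, p) = 0.000607 rad; t = (φ − α) mod 2π = 6.206691 rad, q = (φ − β) mod 2π = 0.050914 rad → L = 4.75·(6.206691 + 6.974110 + 0.050914) = 4.75·13.231715 = 62.850645 m
RSL: p² = d² − 2 + 2cos(α−β) − 2d(sin α + sin β) = 47.894991; p = √p² = 6.920621; φ = atan2(cos α + cos β, d − sin α − sin β) − atan2(2, p) = -0.000612 rad; t = (α − φ) mod 2π = 0.077714 rad, q = (β − φ) mod 2π = 6.233490 rad → L = 4.75·(0.077714 + 6.920621 + 6.233490) = 4.75·13.231825 = 62.851169 m
RLR: c = (6 − d² + 2cos(α−β) + 2d(sin α − sin β))/8 = -4.816219, |c| > 1 → infeasible
LRL: c = (6 − d² + 2cos(α−β) − 2d(sin α − sin β))/8 = -5.258536, |c| > 1 → infeasible
Shortest: RSR with L = 33.006235 m ≈ 33.0062 m
Convert RSR to answer units (arcs ×180/π): t = 0.077352·180/π = 4.4319°, p = ρ·p = 4.75·6.821272 = 32.4010 m, q = 0.050057·180/π = 2.8681°, L = 33.0062 m.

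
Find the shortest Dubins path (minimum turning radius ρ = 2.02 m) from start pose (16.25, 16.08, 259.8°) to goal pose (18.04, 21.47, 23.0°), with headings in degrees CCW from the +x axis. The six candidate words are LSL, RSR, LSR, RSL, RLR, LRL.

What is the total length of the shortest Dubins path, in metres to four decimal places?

Let ψ = atan2(Δy, Δx) = atan2(5.39, 1.79) = 71.6289° be the start→goal bearing.
Normalize: d = |goal − start| / ρ = 5.679454/2.02 = 2.811611, α = (θ_start − ψ) mod 360° = 188.1711° = 3.284206 rad, β = (θ_goal − ψ) mod 360° = 311.3711° = 5.434452 rad.
Common terms: sin α = -0.142130, cos α = -0.989848, sin β = -0.750444, cos β = 0.660934, cos(α−β) = -0.547563, d² = 7.905156. Work in radians in the unit-radius frame; every candidate has L = ρ·(t + p + q).
LSL: p² = 2 + d² − 2cos(α−β) + 2d(sin α − sin β) = 14.420965; p = √p² = 3.797495; φ = atan2(cos β − cos α, d + sin α − sin β) = 0.449708 rad; t = (φ − α) mod 2π = 3.448688 rad, q = (β − φ) mod 2π = 4.984743 rad → L = 2.02·(3.448688 + 3.797495 + 4.984743) = 2.02·12.230926 = 24.706470 m
RSR: p² = 2 + d² − 2cos(α−β) + 2d(sin β − sin α) = 7.579601; p = √p² = 2.753107; φ = atan2(cos α − cos β, d − sin α + sin β) = -0.643010 rad; t = (α − φ) mod 2π = 3.927216 rad, q = (φ − β) mod 2π = 0.205724 rad → L = 2.02·(3.927216 + 2.753107 + 0.205724) = 2.02·6.886047 = 13.909815 m
LSR: p² = d² − 2 + 2cos(α−β) + 2d(sin α + sin β) = -0.209114 < 0 → infeasible
RSL: p² = d² − 2 + 2cos(α−β) − 2d(sin α + sin β) = 9.829174; p = √p² = 3.135151; φ = atan2(cos α + cos β, d − sin α − sin β) − atan2(2, p) = -0.656405 rad; t = (α − φ) mod 2π = 3.940611 rad, q = (β − φ) mod 2π = 6.090856 rad → L = 2.02·(3.940611 + 3.135151 + 6.090856) = 2.02·13.166618 = 26.596569 m
RLR: c = (6 − d² + 2cos(α−β) + 2d(sin α − sin β))/8 = 0.052550; p = 2π − arccos c = 4.764963 rad; φ = atan2(cos α − cos β, d − sin α + sin β) = -0.643010 rad; t = (α − φ + p/2) mod 2π = 0.026512 rad, q = (α − β − t + p) mod 2π = 2.588205 rad → L = 2.02·(0.026512 + 4.764963 + 2.588205) = 2.02·7.379681 = 14.906955 m
LRL: c = (6 − d² + 2cos(α−β) − 2d(sin α − sin β))/8 = -0.802621; p = 2π − arccos c = 3.780713 rad; φ = atan2(cos β − cos α, d + sin α − sin β) = 0.449708 rad; t = (φ − α + p/2) mod 2π = 5.339044 rad, q = (β − α − t + p) mod 2π = 0.591915 rad → L = 2.02·(5.339044 + 3.780713 + 0.591915) = 2.02·9.711672 = 19.617578 m
Shortest: RSR with L = 13.909815 m ≈ 13.9098 m

13.9098 m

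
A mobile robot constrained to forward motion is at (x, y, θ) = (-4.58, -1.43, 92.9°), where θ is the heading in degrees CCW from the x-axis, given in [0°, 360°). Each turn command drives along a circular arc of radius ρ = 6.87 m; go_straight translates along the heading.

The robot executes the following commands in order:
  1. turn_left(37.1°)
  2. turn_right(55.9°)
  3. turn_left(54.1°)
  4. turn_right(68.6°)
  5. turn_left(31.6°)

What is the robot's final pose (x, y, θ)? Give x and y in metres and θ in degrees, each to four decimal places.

set_pose: (x, y, θ) = (-4.5800, -1.4300, 92.9000°), ρ = 6.87
turn_left(37.1°): centre at ρ to the left, rotate +37.1° → (-6.1785, 2.6384, 130.0000°)
turn_right(55.9°): centre at ρ to the right, rotate −55.9° → (-7.5229, 8.9364, 74.1000°)
turn_left(54.1°): centre at ρ to the left, rotate +54.1° → (-8.7312, 15.0670, 128.2000°)
turn_right(68.6°): centre at ρ to the right, rotate −68.6° → (-9.2579, 22.7919, 59.6000°)
turn_left(31.6°): centre at ρ to the left, rotate +31.6° → (-8.3148, 26.4122, 91.2000°)

(-8.3148, 26.4122, 91.2000°)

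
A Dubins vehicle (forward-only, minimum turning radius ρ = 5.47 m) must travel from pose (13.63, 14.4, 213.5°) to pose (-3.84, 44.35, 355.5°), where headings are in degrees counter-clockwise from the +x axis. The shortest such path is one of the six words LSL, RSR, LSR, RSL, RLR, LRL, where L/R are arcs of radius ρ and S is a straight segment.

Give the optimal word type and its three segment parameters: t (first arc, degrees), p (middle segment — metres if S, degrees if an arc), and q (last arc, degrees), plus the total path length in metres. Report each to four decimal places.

Let ψ = atan2(Δy, Δx) = atan2(29.95, -17.47) = 120.2552° be the start→goal bearing.
Normalize: d = |goal − start| / ρ = 34.672805/5.47 = 6.338721, α = (θ_start − ψ) mod 360° = 93.2448° = 1.627428 rad, β = (θ_goal − ψ) mod 360° = 235.2448° = 4.105795 rad.
Common terms: sin α = 0.998397, cos α = -0.056601, sin β = -0.821595, cos β = -0.570072, cos(α−β) = -0.788011, d² = 40.179386. Work in radians in the unit-radius frame; every candidate has L = ρ·(t + p + q).
LSL: p² = 2 + d² − 2cos(α−β) + 2d(sin α − sin β) = 66.828246; p = √p² = 8.174855; φ = atan2(cos β − cos α, d + sin α − sin β) = -0.062852 rad; t = (φ − α) mod 2π = 4.592905 rad, q = (β − φ) mod 2π = 4.168648 rad → L = 5.47·(4.592905 + 8.174855 + 4.168648) = 5.47·16.936407 = 92.642148 m
RSR: p² = 2 + d² − 2cos(α−β) + 2d(sin β − sin α) = 20.682569; p = √p² = 4.547809; φ = atan2(cos α − cos β, d − sin α + sin β) = 0.113146 rad; t = (α − φ) mod 2π = 1.514282 rad, q = (φ − β) mod 2π = 2.290536 rad → L = 5.47·(1.514282 + 4.547809 + 2.290536) = 5.47·8.352627 = 45.688870 m
LSR: p² = d² − 2 + 2cos(α−β) + 2d(sin α + sin β) = 38.844764; p = √p² = 6.232557; φ = atan2(−cos α − cos β, d + sin α + sin β) − atan2(−2, p) = 0.406402 rad; t = (φ − α) mod 2π = 5.062159 rad, q = (φ − β) mod 2π = 2.583792 rad → L = 5.47·(5.062159 + 6.232557 + 2.583792) = 5.47·13.878507 = 75.915436 m
RSL: p² = d² − 2 + 2cos(α−β) − 2d(sin α + sin β) = 34.361966; p = √p² = 5.861908; φ = atan2(cos α + cos β, d − sin α − sin β) − atan2(2, p) = -0.430154 rad; t = (α − φ) mod 2π = 2.057582 rad, q = (β − φ) mod 2π = 4.535949 rad → L = 5.47·(2.057582 + 5.861908 + 4.535949) = 5.47·12.455439 = 68.131250 m
RLR: c = (6 − d² + 2cos(α−β) + 2d(sin α − sin β))/8 = -1.585321, |c| > 1 → infeasible
LRL: c = (6 − d² + 2cos(α−β) − 2d(sin α − sin β))/8 = -7.353531, |c| > 1 → infeasible
Shortest: RSR with L = 45.688870 m ≈ 45.6889 m
Convert RSR to answer units (arcs ×180/π): t = 1.514282·180/π = 86.7619°, p = ρ·p = 5.47·4.547809 = 24.8765 m, q = 2.290536·180/π = 131.2381°, L = 45.6889 m.

RSR: t = 86.7619°, p = 24.8765 m, q = 131.2381°, L = 45.6889 m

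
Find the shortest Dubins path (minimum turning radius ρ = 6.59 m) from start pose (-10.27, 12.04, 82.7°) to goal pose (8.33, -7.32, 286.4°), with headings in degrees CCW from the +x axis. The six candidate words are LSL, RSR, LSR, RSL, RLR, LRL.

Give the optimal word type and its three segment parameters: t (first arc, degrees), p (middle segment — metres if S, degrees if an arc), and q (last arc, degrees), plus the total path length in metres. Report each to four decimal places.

RSL: t = 156.9710°, p = 21.0221 m, q = 0.6710°, L = 39.1537 m

Let ψ = atan2(Δy, Δx) = atan2(-19.36, 18.60) = -46.1470° be the start→goal bearing.
Normalize: d = |goal − start| / ρ = 26.847153/6.59 = 4.073923, α = (θ_start − ψ) mod 360° = 128.8470° = 2.248804 rad, β = (θ_goal − ψ) mod 360° = 332.5470° = 5.804040 rad.
Common terms: sin α = 0.778824, cos α = -0.627242, sin β = -0.461021, cos β = 0.887389, cos(α−β) = -0.915663, d² = 16.596849. Work in radians in the unit-radius frame; every candidate has L = ρ·(t + p + q).
LSL: p² = 2 + d² − 2cos(α−β) + 2d(sin α − sin β) = 30.530243; p = √p² = 5.525418; φ = atan2(cos β − cos α, d + sin α − sin β) = 0.277675 rad; t = (φ − α) mod 2π = 4.312057 rad, q = (β − φ) mod 2π = 5.526364 rad → L = 6.59·(4.312057 + 5.525418 + 5.526364) = 6.59·15.363839 = 101.247698 m
RSR: p² = 2 + d² − 2cos(α−β) + 2d(sin β − sin α) = 10.326105; p = √p² = 3.213426; φ = atan2(cos α − cos β, d − sin α + sin β) = -0.490815 rad; t = (α − φ) mod 2π = 2.739619 rad, q = (φ − β) mod 2π = 6.271516 rad → L = 6.59·(2.739619 + 3.213426 + 6.271516) = 6.59·12.224561 = 80.559855 m
LSR: p² = d² − 2 + 2cos(α−β) + 2d(sin α + sin β) = 15.354931; p = √p² = 3.918537; φ = atan2(−cos α − cos β, d + sin α + sin β) − atan2(−2, p) = 0.412762 rad; t = (φ − α) mod 2π = 4.447144 rad, q = (φ − β) mod 2π = 0.891908 rad → L = 6.59·(4.447144 + 3.918537 + 0.891908) = 6.59·9.257588 = 61.007508 m
RSL: p² = d² − 2 + 2cos(α−β) − 2d(sin α + sin β) = 10.176116; p = √p² = 3.190002; φ = atan2(cos α + cos β, d − sin α − sin β) − atan2(2, p) = -0.490858 rad; t = (α − φ) mod 2π = 2.739662 rad, q = (β − φ) mod 2π = 0.011712 rad → L = 6.59·(2.739662 + 3.190002 + 0.011712) = 6.59·5.941376 = 39.153667 m
RLR: c = (6 − d² + 2cos(α−β) + 2d(sin α − sin β))/8 = -0.290763; p = 2π − arccos c = 4.417365 rad; φ = atan2(cos α − cos β, d − sin α + sin β) = -0.490815 rad; t = (α − φ + p/2) mod 2π = 4.948301 rad, q = (α − β − t + p) mod 2π = 2.197013 rad → L = 6.59·(4.948301 + 4.417365 + 2.197013) = 6.59·11.562679 = 76.198054 m
LRL: c = (6 − d² + 2cos(α−β) − 2d(sin α − sin β))/8 = -2.816280, |c| > 1 → infeasible
Shortest: RSL with L = 39.153667 m ≈ 39.1537 m
Convert RSL to answer units (arcs ×180/π): t = 2.739662·180/π = 156.9710°, p = ρ·p = 6.59·3.190002 = 21.0221 m, q = 0.011712·180/π = 0.6710°, L = 39.1537 m.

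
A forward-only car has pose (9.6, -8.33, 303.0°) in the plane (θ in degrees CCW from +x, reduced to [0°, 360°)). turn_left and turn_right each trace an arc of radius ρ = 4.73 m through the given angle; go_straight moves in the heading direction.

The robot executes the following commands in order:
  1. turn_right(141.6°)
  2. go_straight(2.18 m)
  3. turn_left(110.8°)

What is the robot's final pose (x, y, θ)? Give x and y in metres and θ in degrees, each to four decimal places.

set_pose: (x, y, θ) = (9.6000, -8.3300, 303.0000°), ρ = 4.73
turn_right(141.6°): centre at ρ to the right, rotate −141.6° → (4.1244, -15.3891, 161.4000°)
go_straight(2.18): x += 2.18·cos θ, y += 2.18·sin θ → (2.0583, -14.6938, 161.4000°)
turn_left(110.8°): centre at ρ to the left, rotate +110.8° → (-4.1769, -19.3583, 272.2000°)

(-4.1769, -19.3583, 272.2000°)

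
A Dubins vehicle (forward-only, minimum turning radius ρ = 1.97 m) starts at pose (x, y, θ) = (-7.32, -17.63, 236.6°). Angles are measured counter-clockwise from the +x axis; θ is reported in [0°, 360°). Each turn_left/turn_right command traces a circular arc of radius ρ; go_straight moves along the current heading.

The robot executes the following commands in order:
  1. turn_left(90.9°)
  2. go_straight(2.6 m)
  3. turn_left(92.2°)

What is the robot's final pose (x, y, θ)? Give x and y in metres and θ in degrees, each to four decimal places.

set_pose: (x, y, θ) = (-7.3200, -17.6300, 236.6000°), ρ = 1.97
turn_left(90.9°): centre at ρ to the left, rotate +90.9° → (-6.7338, -20.3759, 327.5000°)
go_straight(2.6): x += 2.6·cos θ, y += 2.6·sin θ → (-4.5410, -21.7729, 327.5000°)
turn_left(92.2°): centre at ρ to the left, rotate +92.2° → (-1.7816, -21.1053, 419.7000° ≡ 59.7000°)

(-1.7816, -21.1053, 59.7000°)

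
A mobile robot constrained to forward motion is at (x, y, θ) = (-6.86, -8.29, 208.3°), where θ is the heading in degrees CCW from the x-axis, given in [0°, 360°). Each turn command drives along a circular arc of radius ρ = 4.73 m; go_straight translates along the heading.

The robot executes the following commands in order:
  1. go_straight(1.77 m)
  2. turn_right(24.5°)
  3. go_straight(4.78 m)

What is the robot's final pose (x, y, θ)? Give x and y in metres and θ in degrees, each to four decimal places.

set_pose: (x, y, θ) = (-6.8600, -8.2900, 208.3000°), ρ = 4.73
go_straight(1.77): x += 1.77·cos θ, y += 1.77·sin θ → (-8.4184, -9.1291, 208.3000°)
turn_right(24.5°): centre at ρ to the right, rotate −24.5° → (-10.3474, -9.6841, 183.8000°)
go_straight(4.78): x += 4.78·cos θ, y += 4.78·sin θ → (-15.1169, -10.0009, 183.8000°)

(-15.1169, -10.0009, 183.8000°)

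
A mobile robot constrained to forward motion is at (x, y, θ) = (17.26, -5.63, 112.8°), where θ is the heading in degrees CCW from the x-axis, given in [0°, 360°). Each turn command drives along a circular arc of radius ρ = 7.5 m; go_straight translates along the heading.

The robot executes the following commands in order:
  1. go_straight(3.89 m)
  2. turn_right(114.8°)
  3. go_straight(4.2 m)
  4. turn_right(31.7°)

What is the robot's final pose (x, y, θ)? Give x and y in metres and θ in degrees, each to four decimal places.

set_pose: (x, y, θ) = (17.2600, -5.6300, 112.8000°), ρ = 7.5
go_straight(3.89): x += 3.89·cos θ, y += 3.89·sin θ → (15.7526, -2.0440, 112.8000°)
turn_right(114.8°): centre at ρ to the right, rotate −114.8° → (22.9283, 8.3578, -2.0000° ≡ 358.0000°)
go_straight(4.2): x += 4.2·cos θ, y += 4.2·sin θ → (27.1257, 8.2113, 358.0000°)
turn_right(31.7°): centre at ρ to the right, rotate −31.7° → (31.0253, 6.9555, 326.3000°)

(31.0253, 6.9555, 326.3000°)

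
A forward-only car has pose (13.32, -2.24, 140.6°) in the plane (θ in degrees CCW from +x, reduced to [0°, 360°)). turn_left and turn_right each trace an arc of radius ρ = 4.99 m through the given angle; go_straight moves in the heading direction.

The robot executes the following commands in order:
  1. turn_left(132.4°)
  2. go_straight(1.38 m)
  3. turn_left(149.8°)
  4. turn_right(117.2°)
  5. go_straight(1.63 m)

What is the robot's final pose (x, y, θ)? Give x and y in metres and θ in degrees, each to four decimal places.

(24.1075, -10.4564, 305.6000°)

set_pose: (x, y, θ) = (13.3200, -2.2400, 140.6000°), ρ = 4.99
turn_left(132.4°): centre at ρ to the left, rotate +132.4° → (5.1695, -6.3571, 273.0000°)
go_straight(1.38): x += 1.38·cos θ, y += 1.38·sin θ → (5.2418, -7.7352, 273.0000°)
turn_left(149.8°): centre at ρ to the left, rotate +149.8° → (14.6631, -9.7550, 422.8000° ≡ 62.8000°)
turn_right(117.2°): centre at ρ to the right, rotate −117.2° → (23.1587, -9.1311, -54.4000° ≡ 305.6000°)
go_straight(1.63): x += 1.63·cos θ, y += 1.63·sin θ → (24.1075, -10.4564, 305.6000°)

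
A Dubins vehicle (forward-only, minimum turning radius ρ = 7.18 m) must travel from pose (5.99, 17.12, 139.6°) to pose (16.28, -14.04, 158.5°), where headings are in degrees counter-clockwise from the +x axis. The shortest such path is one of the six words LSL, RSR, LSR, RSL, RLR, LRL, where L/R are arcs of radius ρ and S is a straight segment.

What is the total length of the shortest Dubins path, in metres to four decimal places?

71.0144 m

Let ψ = atan2(Δy, Δx) = atan2(-31.16, 10.29) = -71.7252° be the start→goal bearing.
Normalize: d = |goal − start| / ρ = 32.815083/7.18 = 4.570346, α = (θ_start − ψ) mod 360° = 211.3252° = 3.688320 rad, β = (θ_goal − ψ) mod 360° = 230.2252° = 4.018187 rad.
Common terms: sin α = -0.519894, cos α = -0.854231, sin β = -0.768565, cos β = -0.639772, cos(α−β) = 0.946085, d² = 20.888061. Work in radians in the unit-radius frame; every candidate has L = ρ·(t + p + q).
LSL: p² = 2 + d² − 2cos(α−β) + 2d(sin α − sin β) = 23.268909; p = √p² = 4.823786; φ = atan2(cos β − cos α, d + sin α − sin β) = 0.044473 rad; t = (φ − α) mod 2π = 2.639338 rad, q = (β − φ) mod 2π = 3.973714 rad → L = 7.18·(2.639338 + 4.823786 + 3.973714) = 7.18·11.436838 = 82.116499 m
RSR: p² = 2 + d² − 2cos(α−β) + 2d(sin β − sin α) = 18.722873; p = √p² = 4.326994; φ = atan2(cos α − cos β, d − sin α + sin β) = -0.049583 rad; t = (α − φ) mod 2π = 3.737903 rad, q = (φ − β) mod 2π = 2.215415 rad → L = 7.18·(3.737903 + 4.326994 + 2.215415) = 7.18·10.280312 = 73.812637 m
LSR: p² = d² − 2 + 2cos(α−β) + 2d(sin α + sin β) = 9.002824; p = √p² = 3.000471; φ = atan2(−cos α − cos β, d + sin α + sin β) − atan2(−2, p) = 1.015122 rad; t = (φ − α) mod 2π = 3.609987 rad, q = (φ − β) mod 2π = 3.280120 rad → L = 7.18·(3.609987 + 3.000471 + 3.280120) = 7.18·9.890578 = 71.014353 m
RSL: p² = d² − 2 + 2cos(α−β) − 2d(sin α + sin β) = 32.557640; p = √p² = 5.705930; φ = atan2(cos α + cos β, d − sin α − sin β) − atan2(2, p) = -0.586811 rad; t = (α − φ) mod 2π = 4.275132 rad, q = (β − φ) mod 2π = 4.604999 rad → L = 7.18·(4.275132 + 5.705930 + 4.604999) = 7.18·14.586061 = 104.727915 m
RLR: c = (6 − d² + 2cos(α−β) + 2d(sin α − sin β))/8 = -1.340359, |c| > 1 → infeasible
LRL: c = (6 − d² + 2cos(α−β) − 2d(sin α − sin β))/8 = -1.908614, |c| > 1 → infeasible
Shortest: LSR with L = 71.014353 m ≈ 71.0144 m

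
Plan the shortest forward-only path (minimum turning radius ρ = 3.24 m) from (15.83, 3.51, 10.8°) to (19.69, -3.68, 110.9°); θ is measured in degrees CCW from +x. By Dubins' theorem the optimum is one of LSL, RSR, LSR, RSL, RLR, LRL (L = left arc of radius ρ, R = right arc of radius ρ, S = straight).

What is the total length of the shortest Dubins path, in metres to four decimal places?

Let ψ = atan2(Δy, Δx) = atan2(-7.19, 3.86) = -61.7706° be the start→goal bearing.
Normalize: d = |goal − start| / ρ = 8.160619/3.24 = 2.518710, α = (θ_start − ψ) mod 360° = 72.5706° = 1.266595 rad, β = (θ_goal − ψ) mod 360° = 172.6706° = 3.013670 rad.
Common terms: sin α = 0.954087, cos α = 0.299531, sin β = 0.127574, cos β = -0.991829, cos(α−β) = -0.175367, d² = 6.343898. Work in radians in the unit-radius frame; every candidate has L = ρ·(t + p + q).
LSL: p² = 2 + d² − 2cos(α−β) + 2d(sin α − sin β) = 12.858121; p = √p² = 3.585822; φ = atan2(cos β − cos α, d + sin α − sin β) = -0.368407 rad; t = (φ − α) mod 2π = 4.648183 rad, q = (β − φ) mod 2π = 3.382077 rad → L = 3.24·(4.648183 + 3.585822 + 3.382077) = 3.24·11.616082 = 37.636106 m
RSR: p² = 2 + d² − 2cos(α−β) + 2d(sin β − sin α) = 4.531141; p = √p² = 2.128648; φ = atan2(cos α − cos β, d − sin α + sin β) = 0.651849 rad; t = (α − φ) mod 2π = 0.614746 rad, q = (φ − β) mod 2π = 3.921364 rad → L = 3.24·(0.614746 + 2.128648 + 3.921364) = 3.24·6.664758 = 21.593817 m
LSR: p² = d² − 2 + 2cos(α−β) + 2d(sin α + sin β) = 9.441942; p = √p² = 3.072774; φ = atan2(−cos α − cos β, d + sin α + sin β) − atan2(−2, p) = 0.766959 rad; t = (φ − α) mod 2π = 5.783548 rad, q = (φ − β) mod 2π = 4.036474 rad → L = 3.24·(5.783548 + 3.072774 + 4.036474) = 3.24·12.892797 = 41.772661 m
RSL: p² = d² − 2 + 2cos(α−β) − 2d(sin α + sin β) = -1.455614 < 0 → infeasible
RLR: c = (6 − d² + 2cos(α−β) + 2d(sin α − sin β))/8 = 0.433607; p = 2π − arccos c = 5.160881 rad; φ = atan2(cos α − cos β, d − sin α + sin β) = 0.651849 rad; t = (α − φ + p/2) mod 2π = 3.195187 rad, q = (α − β − t + p) mod 2π = 0.218620 rad → L = 3.24·(3.195187 + 5.160881 + 0.218620) = 3.24·8.574688 = 27.781989 m
LRL: c = (6 − d² + 2cos(α−β) − 2d(sin α − sin β))/8 = -0.607265; p = 2π − arccos c = 4.059775 rad; φ = atan2(cos β − cos α, d + sin α − sin β) = -0.368407 rad; t = (φ − α + p/2) mod 2π = 0.394886 rad, q = (β − α − t + p) mod 2π = 5.411964 rad → L = 3.24·(0.394886 + 4.059775 + 5.411964) = 3.24·9.866625 = 31.967865 m
Shortest: RSR with L = 21.593817 m ≈ 21.5938 m

21.5938 m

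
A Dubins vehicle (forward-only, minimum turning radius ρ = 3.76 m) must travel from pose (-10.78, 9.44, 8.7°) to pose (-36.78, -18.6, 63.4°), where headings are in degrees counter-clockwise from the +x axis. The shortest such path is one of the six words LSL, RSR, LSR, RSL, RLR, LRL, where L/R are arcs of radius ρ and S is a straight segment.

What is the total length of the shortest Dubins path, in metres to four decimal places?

54.8906 m

Let ψ = atan2(Δy, Δx) = atan2(-28.04, -26.00) = -132.8381° be the start→goal bearing.
Normalize: d = |goal − start| / ρ = 38.239268/3.76 = 10.170018, α = (θ_start − ψ) mod 360° = 141.5381° = 2.470306 rad, β = (θ_goal − ψ) mod 360° = 196.2381° = 3.425001 rad.
Common terms: sin α = 0.621994, cos α = -0.783022, sin β = -0.279630, cos β = -0.960108, cos(α−β) = 0.577858, d² = 103.429267. Work in radians in the unit-radius frame; every candidate has L = ρ·(t + p + q).
LSL: p² = 2 + d² − 2cos(α−β) + 2d(sin α − sin β) = 122.612611; p = √p² = 11.073058; φ = atan2(cos β − cos α, d + sin α − sin β) = -0.015993 rad; t = (φ − α) mod 2π = 3.796886 rad, q = (β − φ) mod 2π = 3.440995 rad → L = 3.76·(3.796886 + 11.073058 + 3.440995) = 3.76·18.310938 = 68.849128 m
RSR: p² = 2 + d² − 2cos(α−β) + 2d(sin β − sin α) = 85.934491; p = √p² = 9.270086; φ = atan2(cos α − cos β, d − sin α + sin β) = 0.019104 rad; t = (α − φ) mod 2π = 2.451202 rad, q = (φ − β) mod 2π = 2.877288 rad → L = 3.76·(2.451202 + 9.270086 + 2.877288) = 3.76·14.598576 = 54.890646 m
LSR: p² = d² − 2 + 2cos(α−β) + 2d(sin α + sin β) = 109.548674; p = √p² = 10.466550; φ = atan2(−cos α − cos β, d + sin α + sin β) − atan2(−2, p) = 0.353131 rad; t = (φ − α) mod 2π = 4.166010 rad, q = (φ − β) mod 2π = 3.211315 rad → L = 3.76·(4.166010 + 10.466550 + 3.211315) = 3.76·17.843874 = 67.092968 m
RSL: p² = d² − 2 + 2cos(α−β) − 2d(sin α + sin β) = 95.621289; p = √p² = 9.778614; φ = atan2(cos α + cos β, d − sin α − sin β) − atan2(2, p) = -0.377290 rad; t = (α − φ) mod 2π = 2.847596 rad, q = (β − φ) mod 2π = 3.802291 rad → L = 3.76·(2.847596 + 9.778614 + 3.802291) = 3.76·16.428501 = 61.771164 m
RLR: c = (6 − d² + 2cos(α−β) + 2d(sin α − sin β))/8 = -9.741811, |c| > 1 → infeasible
LRL: c = (6 − d² + 2cos(α−β) − 2d(sin α − sin β))/8 = -14.326576, |c| > 1 → infeasible
Shortest: RSR with L = 54.890646 m ≈ 54.8906 m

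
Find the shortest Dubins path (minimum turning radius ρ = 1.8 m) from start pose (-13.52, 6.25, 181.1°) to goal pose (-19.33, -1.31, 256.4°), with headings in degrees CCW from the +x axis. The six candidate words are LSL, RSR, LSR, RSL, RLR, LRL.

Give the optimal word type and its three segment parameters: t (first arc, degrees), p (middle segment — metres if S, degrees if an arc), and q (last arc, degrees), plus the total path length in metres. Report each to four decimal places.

LSL: t = 55.3858°, p = 7.4166 m, q = 19.9142°, L = 9.7822 m

Let ψ = atan2(Δy, Δx) = atan2(-7.56, -5.81) = -127.5429° be the start→goal bearing.
Normalize: d = |goal − start| / ρ = 9.534658/1.8 = 5.297032, α = (θ_start − ψ) mod 360° = 308.6429° = 5.386836 rad, β = (θ_goal − ψ) mod 360° = 23.9429° = 0.417883 rad.
Common terms: sin α = -0.781053, cos α = 0.624465, sin β = 0.405827, cos β = 0.913950, cos(α−β) = 0.253758, d² = 28.058549. Work in radians in the unit-radius frame; every candidate has L = ρ·(t + p + q).
LSL: p² = 2 + d² − 2cos(α−β) + 2d(sin α − sin β) = 16.977157; p = √p² = 4.120335; φ = atan2(cos β − cos α, d + sin α − sin β) = 0.070316 rad; t = (φ − α) mod 2π = 0.966665 rad, q = (β − φ) mod 2π = 0.347568 rad → L = 1.8·(0.966665 + 4.120335 + 0.347568) = 1.8·5.434568 = 9.782222 m
RSR: p² = 2 + d² − 2cos(α−β) + 2d(sin β − sin α) = 42.124910; p = √p² = 6.490371; φ = atan2(cos α − cos β, d − sin α + sin β) = -0.044617 rad; t = (α − φ) mod 2π = 5.431453 rad, q = (φ − β) mod 2π = 5.820685 rad → L = 1.8·(5.431453 + 6.490371 + 5.820685) = 1.8·17.742508 = 31.936515 m
LSR: p² = d² − 2 + 2cos(α−β) + 2d(sin α + sin β) = 22.590898; p = √p² = 4.752988; φ = atan2(−cos α − cos β, d + sin α + sin β) − atan2(−2, p) = 0.095348 rad; t = (φ − α) mod 2π = 0.991697 rad, q = (φ − β) mod 2π = 5.960650 rad → L = 1.8·(0.991697 + 4.752988 + 5.960650) = 1.8·11.705336 = 21.069604 m
RSL: p² = d² − 2 + 2cos(α−β) − 2d(sin α + sin β) = 30.541233; p = √p² = 5.526412; φ = atan2(cos α + cos β, d − sin α − sin β) − atan2(2, p) = -0.082389 rad; t = (α − φ) mod 2π = 5.469225 rad, q = (β − φ) mod 2π = 0.500272 rad → L = 1.8·(5.469225 + 5.526412 + 0.500272) = 1.8·11.495909 = 20.692636 m
RLR: c = (6 − d² + 2cos(α−β) + 2d(sin α − sin β))/8 = -4.265614, |c| > 1 → infeasible
LRL: c = (6 − d² + 2cos(α−β) − 2d(sin α − sin β))/8 = -1.122145, |c| > 1 → infeasible
Shortest: LSL with L = 9.782222 m ≈ 9.7822 m
Convert LSL to answer units (arcs ×180/π): t = 0.966665·180/π = 55.3858°, p = ρ·p = 1.8·4.120335 = 7.4166 m, q = 0.347568·180/π = 19.9142°, L = 9.7822 m.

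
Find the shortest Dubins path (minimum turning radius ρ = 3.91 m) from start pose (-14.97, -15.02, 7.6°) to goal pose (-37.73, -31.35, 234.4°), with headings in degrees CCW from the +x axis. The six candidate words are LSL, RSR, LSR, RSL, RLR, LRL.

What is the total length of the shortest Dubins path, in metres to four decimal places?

Let ψ = atan2(Δy, Δx) = atan2(-16.33, -22.76) = -144.3411° be the start→goal bearing.
Normalize: d = |goal − start| / ρ = 28.012256/3.91 = 7.164260, α = (θ_start − ψ) mod 360° = 151.9411° = 2.651872 rad, β = (θ_goal − ψ) mod 360° = 18.7411° = 0.327093 rad.
Common terms: sin α = 0.470380, cos α = -0.882464, sin β = 0.321292, cos β = 0.946980, cos(α−β) = -0.684547, d² = 51.326620. Work in radians in the unit-radius frame; every candidate has L = ρ·(t + p + q).
LSL: p² = 2 + d² − 2cos(α−β) + 2d(sin α − sin β) = 56.831924; p = √p² = 7.538695; φ = atan2(cos β − cos α, d + sin α − sin β) = 0.245121 rad; t = (φ − α) mod 2π = 3.876435 rad, q = (β − φ) mod 2π = 0.081972 rad → L = 3.91·(3.876435 + 7.538695 + 0.081972) = 3.91·11.497102 = 44.953668 m
RSR: p² = 2 + d² − 2cos(α−β) + 2d(sin β − sin α) = 52.559505; p = √p² = 7.249793; φ = atan2(cos α − cos β, d − sin α + sin β) = -0.255102 rad; t = (α − φ) mod 2π = 2.906974 rad, q = (φ − β) mod 2π = 5.700990 rad → L = 3.91·(2.906974 + 7.249793 + 5.700990) = 3.91·15.857757 = 62.003831 m
LSR: p² = d² − 2 + 2cos(α−β) + 2d(sin α + sin β) = 59.301004; p = √p² = 7.700715; φ = atan2(−cos α − cos β, d + sin α + sin β) − atan2(−2, p) = 0.245993 rad; t = (φ − α) mod 2π = 3.877307 rad, q = (φ − β) mod 2π = 6.202085 rad → L = 3.91·(3.877307 + 7.700715 + 6.202085) = 3.91·17.780107 = 69.520216 m
RSL: p² = d² − 2 + 2cos(α−β) − 2d(sin α + sin β) = 36.614048; p = √p² = 6.050954; φ = atan2(cos α + cos β, d − sin α − sin β) − atan2(2, p) = -0.309099 rad; t = (α − φ) mod 2π = 2.960970 rad, q = (β − φ) mod 2π = 0.636192 rad → L = 3.91·(2.960970 + 6.050954 + 0.636192) = 3.91·9.648116 = 37.724135 m
RLR: c = (6 − d² + 2cos(α−β) + 2d(sin α − sin β))/8 = -5.569938, |c| > 1 → infeasible
LRL: c = (6 − d² + 2cos(α−β) − 2d(sin α − sin β))/8 = -6.103990, |c| > 1 → infeasible
Shortest: RSL with L = 37.724135 m ≈ 37.7241 m

37.7241 m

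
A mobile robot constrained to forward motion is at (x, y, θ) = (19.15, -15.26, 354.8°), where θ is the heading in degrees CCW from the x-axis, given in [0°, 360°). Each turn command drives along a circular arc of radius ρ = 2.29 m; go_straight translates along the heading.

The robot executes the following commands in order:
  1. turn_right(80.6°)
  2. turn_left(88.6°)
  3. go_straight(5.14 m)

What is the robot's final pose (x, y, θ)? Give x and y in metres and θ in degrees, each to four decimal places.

set_pose: (x, y, θ) = (19.1500, -15.2600, 354.8000°), ρ = 2.29
turn_right(80.6°): centre at ρ to the right, rotate −80.6° → (21.2263, -17.3729, 274.2000°)
turn_left(88.6°): centre at ρ to the left, rotate +88.6° → (23.6220, -19.4924, 362.8000° ≡ 2.8000°)
go_straight(5.14): x += 5.14·cos θ, y += 5.14·sin θ → (28.7559, -19.2413, 2.8000°)

(28.7559, -19.2413, 2.8000°)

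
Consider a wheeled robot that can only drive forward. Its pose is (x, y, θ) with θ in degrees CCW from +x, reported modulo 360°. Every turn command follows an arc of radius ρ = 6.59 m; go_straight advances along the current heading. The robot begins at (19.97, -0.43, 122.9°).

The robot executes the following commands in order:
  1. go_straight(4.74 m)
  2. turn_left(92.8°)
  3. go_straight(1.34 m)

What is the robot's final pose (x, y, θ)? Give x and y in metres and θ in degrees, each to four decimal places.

set_pose: (x, y, θ) = (19.9700, -0.4300, 122.9000°), ρ = 6.59
go_straight(4.74): x += 4.74·cos θ, y += 4.74·sin θ → (17.3954, 3.5498, 122.9000°)
turn_left(92.8°): centre at ρ to the left, rotate +92.8° → (8.0167, 5.3219, 215.7000°)
go_straight(1.34): x += 1.34·cos θ, y += 1.34·sin θ → (6.9285, 4.5400, 215.7000°)

(6.9285, 4.5400, 215.7000°)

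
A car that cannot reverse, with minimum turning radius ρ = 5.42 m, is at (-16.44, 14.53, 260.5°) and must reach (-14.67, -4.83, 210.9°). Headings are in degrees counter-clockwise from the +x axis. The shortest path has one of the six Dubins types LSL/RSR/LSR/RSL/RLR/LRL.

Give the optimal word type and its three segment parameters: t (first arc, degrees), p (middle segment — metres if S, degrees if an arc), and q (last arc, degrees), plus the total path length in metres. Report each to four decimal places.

LSR: t = 30.2445°, p = 10.6667 m, q = 79.8445°, L = 21.0808 m

Let ψ = atan2(Δy, Δx) = atan2(-19.36, 1.77) = -84.7762° be the start→goal bearing.
Normalize: d = |goal − start| / ρ = 19.440743/5.42 = 3.586853, α = (θ_start − ψ) mod 360° = 345.2762° = 6.026207 rad, β = (θ_goal − ψ) mod 360° = 295.6762° = 5.160524 rad.
Common terms: sin α = -0.254159, cos α = 0.967162, sin β = -0.901257, cos β = 0.433285, cos(α−β) = 0.648120, d² = 12.865514. Work in radians in the unit-radius frame; every candidate has L = ρ·(t + p + q).
LSL: p² = 2 + d² − 2cos(α−β) + 2d(sin α − sin β) = 18.211362; p = √p² = 4.267477; φ = atan2(cos β − cos α, d + sin α − sin β) = -0.125432 rad; t = (φ − α) mod 2π = 0.131546 rad, q = (β − φ) mod 2π = 5.285956 rad → L = 5.42·(0.131546 + 4.267477 + 5.285956) = 5.42·9.684979 = 52.492588 m
RSR: p² = 2 + d² − 2cos(α−β) + 2d(sin β − sin α) = 8.927187; p = √p² = 2.987840; φ = atan2(cos α − cos β, d − sin α + sin β) = 0.179648 rad; t = (α − φ) mod 2π = 5.846559 rad, q = (φ − β) mod 2π = 1.302310 rad → L = 5.42·(5.846559 + 2.987840 + 1.302310) = 5.42·10.136708 = 54.940960 m
LSR: p² = d² − 2 + 2cos(α−β) + 2d(sin α + sin β) = 3.873137; p = √p² = 1.968029; φ = atan2(−cos α − cos β, d + sin α + sin β) − atan2(−2, p) = 0.270888 rad; t = (φ − α) mod 2π = 0.527867 rad, q = (φ − β) mod 2π = 1.393550 rad → L = 5.42·(0.527867 + 1.968029 + 1.393550) = 5.42·3.889446 = 21.080795 m
RSL: p² = d² − 2 + 2cos(α−β) − 2d(sin α + sin β) = 20.450371; p = √p² = 4.522209; φ = atan2(cos α + cos β, d − sin α − sin β) − atan2(2, p) = -0.129250 rad; t = (α − φ) mod 2π = 6.155457 rad, q = (β − φ) mod 2π = 5.289774 rad → L = 5.42·(6.155457 + 4.522209 + 5.289774) = 5.42·15.967439 = 86.543522 m
RLR: c = (6 − d² + 2cos(α−β) + 2d(sin α − sin β))/8 = -0.115898; p = 2π − arccos c = 4.596230 rad; φ = atan2(cos α − cos β, d − sin α + sin β) = 0.179648 rad; t = (α − φ + p/2) mod 2π = 1.861488 rad, q = (α − β − t + p) mod 2π = 3.600425 rad → L = 5.42·(1.861488 + 4.596230 + 3.600425) = 5.42·10.058142 = 54.515132 m
LRL: c = (6 − d² + 2cos(α−β) − 2d(sin α − sin β))/8 = -1.276420, |c| > 1 → infeasible
Shortest: LSR with L = 21.080795 m ≈ 21.0808 m
Convert LSR to answer units (arcs ×180/π): t = 0.527867·180/π = 30.2445°, p = ρ·p = 5.42·1.968029 = 10.6667 m, q = 1.393550·180/π = 79.8445°, L = 21.0808 m.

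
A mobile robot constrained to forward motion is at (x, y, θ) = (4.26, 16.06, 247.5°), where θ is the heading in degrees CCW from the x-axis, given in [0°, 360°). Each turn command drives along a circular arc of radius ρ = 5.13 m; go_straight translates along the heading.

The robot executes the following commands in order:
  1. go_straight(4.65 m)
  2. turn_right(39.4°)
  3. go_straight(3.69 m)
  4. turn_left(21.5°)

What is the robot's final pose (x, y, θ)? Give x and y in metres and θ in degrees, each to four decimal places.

(-4.5881, 6.2633, 229.6000°)

set_pose: (x, y, θ) = (4.2600, 16.0600, 247.5000°), ρ = 5.13
go_straight(4.65): x += 4.65·cos θ, y += 4.65·sin θ → (2.4805, 11.7640, 247.5000°)
turn_right(39.4°): centre at ρ to the right, rotate −39.4° → (0.1573, 9.2018, 208.1000°)
go_straight(3.69): x += 3.69·cos θ, y += 3.69·sin θ → (-3.0977, 7.4638, 208.1000°)
turn_left(21.5°): centre at ρ to the left, rotate +21.5° → (-4.5881, 6.2633, 229.6000°)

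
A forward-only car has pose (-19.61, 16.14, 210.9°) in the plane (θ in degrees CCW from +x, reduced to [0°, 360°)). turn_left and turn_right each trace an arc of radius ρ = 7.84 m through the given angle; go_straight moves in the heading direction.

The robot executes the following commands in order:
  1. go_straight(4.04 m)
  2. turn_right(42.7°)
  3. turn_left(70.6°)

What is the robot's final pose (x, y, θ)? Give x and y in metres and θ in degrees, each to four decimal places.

set_pose: (x, y, θ) = (-19.6100, 16.1400, 210.9000°), ρ = 7.84
go_straight(4.04): x += 4.04·cos θ, y += 4.04·sin θ → (-23.0766, 14.0653, 210.9000°)
turn_right(42.7°): centre at ρ to the right, rotate −42.7° → (-28.7060, 13.1182, 168.2000°)
turn_left(70.6°): centre at ρ to the left, rotate +70.6° → (-37.0153, 9.5052, 238.8000°)

(-37.0153, 9.5052, 238.8000°)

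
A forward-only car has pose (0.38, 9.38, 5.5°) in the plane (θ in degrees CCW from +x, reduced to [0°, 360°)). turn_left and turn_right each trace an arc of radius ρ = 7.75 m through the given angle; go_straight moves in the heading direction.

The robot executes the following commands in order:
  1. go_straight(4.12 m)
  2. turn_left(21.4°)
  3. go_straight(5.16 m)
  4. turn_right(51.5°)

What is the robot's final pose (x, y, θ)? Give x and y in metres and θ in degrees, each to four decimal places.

(18.5788, 13.0475, 335.4000°)

set_pose: (x, y, θ) = (0.3800, 9.3800, 5.5000°), ρ = 7.75
go_straight(4.12): x += 4.12·cos θ, y += 4.12·sin θ → (4.4810, 9.7749, 5.5000°)
turn_left(21.4°): centre at ρ to the left, rotate +21.4° → (7.2446, 10.5778, 26.9000°)
go_straight(5.16): x += 5.16·cos θ, y += 5.16·sin θ → (11.8463, 12.9123, 26.9000°)
turn_right(51.5°): centre at ρ to the right, rotate −51.5° → (18.5788, 13.0475, -24.6000° ≡ 335.4000°)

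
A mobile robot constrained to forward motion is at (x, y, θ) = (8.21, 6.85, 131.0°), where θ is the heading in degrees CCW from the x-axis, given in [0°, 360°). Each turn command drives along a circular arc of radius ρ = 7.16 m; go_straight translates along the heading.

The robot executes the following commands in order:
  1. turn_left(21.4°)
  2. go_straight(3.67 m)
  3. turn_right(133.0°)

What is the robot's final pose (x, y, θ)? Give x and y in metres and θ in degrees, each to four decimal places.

(3.8100, 23.2968, 19.4000°)

set_pose: (x, y, θ) = (8.2100, 6.8500, 131.0000°), ρ = 7.16
turn_left(21.4°): centre at ρ to the left, rotate +21.4° → (6.1235, 8.4978, 152.4000°)
go_straight(3.67): x += 3.67·cos θ, y += 3.67·sin θ → (2.8711, 10.1981, 152.4000°)
turn_right(133.0°): centre at ρ to the right, rotate −133.0° → (3.8100, 23.2968, 19.4000°)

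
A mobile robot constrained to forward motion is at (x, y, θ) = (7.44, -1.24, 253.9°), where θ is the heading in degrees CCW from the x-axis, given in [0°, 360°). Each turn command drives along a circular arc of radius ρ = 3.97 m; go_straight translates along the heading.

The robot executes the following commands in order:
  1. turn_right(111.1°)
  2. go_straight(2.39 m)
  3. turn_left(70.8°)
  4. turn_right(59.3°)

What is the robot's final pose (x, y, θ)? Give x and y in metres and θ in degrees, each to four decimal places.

(-9.1941, -1.9824, 154.3000°)

set_pose: (x, y, θ) = (7.4400, -1.2400, 253.9000°), ρ = 3.97
turn_right(111.1°): centre at ρ to the right, rotate −111.1° → (1.2254, -3.3013, 142.8000°)
go_straight(2.39): x += 2.39·cos θ, y += 2.39·sin θ → (-0.6783, -1.8563, 142.8000°)
turn_left(70.8°): centre at ρ to the left, rotate +70.8° → (-5.2755, -1.7118, 213.6000°)
turn_right(59.3°): centre at ρ to the right, rotate −59.3° → (-9.1941, -1.9824, 154.3000°)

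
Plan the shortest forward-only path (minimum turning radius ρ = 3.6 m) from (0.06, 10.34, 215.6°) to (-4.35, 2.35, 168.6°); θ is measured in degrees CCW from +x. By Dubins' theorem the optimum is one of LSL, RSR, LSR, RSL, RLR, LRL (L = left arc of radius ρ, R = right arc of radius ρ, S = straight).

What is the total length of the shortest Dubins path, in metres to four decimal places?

29.4205 m

Let ψ = atan2(Δy, Δx) = atan2(-7.99, -4.41) = -118.8961° be the start→goal bearing.
Normalize: d = |goal − start| / ρ = 9.126237/3.6 = 2.535066, α = (θ_start − ψ) mod 360° = 334.4961° = 5.838058 rad, β = (θ_goal − ψ) mod 360° = 287.4961° = 5.017753 rad.
Common terms: sin α = -0.430573, cos α = 0.902556, sin β = -0.953738, cos β = 0.300640, cos(α−β) = 0.681998, d² = 6.426559. Work in radians in the unit-radius frame; every candidate has L = ρ·(t + p + q).
LSL: p² = 2 + d² − 2cos(α−β) + 2d(sin α − sin β) = 9.715075; p = √p² = 3.116901; φ = atan2(cos β − cos α, d + sin α − sin β) = -0.194334 rad; t = (φ − α) mod 2π = 0.250793 rad, q = (β − φ) mod 2π = 5.212087 rad → L = 3.6·(0.250793 + 3.116901 + 5.212087) = 3.6·8.579782 = 30.887215 m
RSR: p² = 2 + d² − 2cos(α−β) + 2d(sin β − sin α) = 4.410049; p = √p² = 2.100012; φ = atan2(cos α − cos β, d − sin α + sin β) = 0.290702 rad; t = (α − φ) mod 2π = 5.547356 rad, q = (φ − β) mod 2π = 1.556134 rad → L = 3.6·(5.547356 + 2.100012 + 1.556134) = 3.6·9.203502 = 33.132606 m
LSR: p² = d² − 2 + 2cos(α−β) + 2d(sin α + sin β) = -1.228083 < 0 → infeasible
RSL: p² = d² − 2 + 2cos(α−β) − 2d(sin α + sin β) = 12.809193; p = √p² = 3.578993; φ = atan2(cos α + cos β, d − sin α − sin β) − atan2(2, p) = -0.211733 rad; t = (α − φ) mod 2π = 6.049790 rad, q = (β − φ) mod 2π = 5.229486 rad → L = 3.6·(6.049790 + 3.578993 + 5.229486) = 3.6·14.858269 = 53.489769 m
RLR: c = (6 − d² + 2cos(α−β) + 2d(sin α − sin β))/8 = 0.448744; p = 2π − arccos c = 5.177748 rad; φ = atan2(cos α − cos β, d − sin α + sin β) = 0.290702 rad; t = (α − φ + p/2) mod 2π = 1.853044 rad, q = (α − β − t + p) mod 2π = 4.145009 rad → L = 3.6·(1.853044 + 5.177748 + 4.145009) = 3.6·11.175801 = 40.232884 m
LRL: c = (6 − d² + 2cos(α−β) − 2d(sin α − sin β))/8 = -0.214384; p = 2π − arccos c = 4.496328 rad; φ = atan2(cos β − cos α, d + sin α − sin β) = -0.194334 rad; t = (φ − α + p/2) mod 2π = 2.498957 rad, q = (β − α − t + p) mod 2π = 1.177066 rad → L = 3.6·(2.498957 + 4.496328 + 1.177066) = 3.6·8.172350 = 29.420461 m
Shortest: LRL with L = 29.420461 m ≈ 29.4205 m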